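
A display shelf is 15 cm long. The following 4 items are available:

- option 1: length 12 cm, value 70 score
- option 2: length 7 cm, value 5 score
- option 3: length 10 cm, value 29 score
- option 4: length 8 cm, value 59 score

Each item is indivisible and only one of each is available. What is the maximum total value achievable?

70 score

This is a 0/1 knapsack; check combinations near the capacity.
- option 1: length 12, value 70
- option 2+option 4: length 7+8=15, value 5+59=64
- option 4: length 8, value 59
- option 3: length 10, value 29
- option 2: length 7, value 5
Best: 70 score.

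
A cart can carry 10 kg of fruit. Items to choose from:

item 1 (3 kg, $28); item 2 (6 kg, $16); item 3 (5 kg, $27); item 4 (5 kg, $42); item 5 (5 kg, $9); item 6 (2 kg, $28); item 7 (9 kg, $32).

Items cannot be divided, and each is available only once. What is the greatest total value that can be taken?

$98

Check high-value combinations within 10 kg:
- item 1+item 4+item 6: weight 3+5+2=10, value 28+42+28=98
- item 1+item 3+item 6: weight 3+5+2=10, value 28+27+28=83
- item 4+item 6: weight 5+2=7, value 42+28=70
- item 1+item 4: weight 3+5=8, value 28+42=70
- item 3+item 4: weight 5+5=10, value 27+42=69
Best: $98.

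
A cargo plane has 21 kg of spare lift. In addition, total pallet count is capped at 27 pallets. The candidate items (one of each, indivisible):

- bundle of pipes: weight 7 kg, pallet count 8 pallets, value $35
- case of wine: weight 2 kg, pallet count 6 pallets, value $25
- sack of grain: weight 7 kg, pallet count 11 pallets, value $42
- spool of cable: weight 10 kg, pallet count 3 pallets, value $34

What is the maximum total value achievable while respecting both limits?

Feasible sets respecting both limits:
- bundle of pipes+case of wine+sack of grain: weight 16, pallet count 25, value 102
- case of wine+sack of grain+spool of cable: weight 19, pallet count 20, value 101
- bundle of pipes+case of wine+spool of cable: weight 19, pallet count 17, value 94
Best: $102.

$102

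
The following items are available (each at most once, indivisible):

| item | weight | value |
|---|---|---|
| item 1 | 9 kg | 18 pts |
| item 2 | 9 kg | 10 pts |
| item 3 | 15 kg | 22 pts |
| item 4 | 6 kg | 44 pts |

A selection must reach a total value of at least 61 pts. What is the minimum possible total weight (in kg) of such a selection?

15

Subsets with value ≥ 61, sorted by total weight:
- item 1+item 4: weight 15, value 62
- item 3+item 4: weight 21, value 66
- item 1+item 2+item 4: weight 24, value 72
- item 1+item 3+item 4: weight 30, value 84
Minimum weight: 15 kg.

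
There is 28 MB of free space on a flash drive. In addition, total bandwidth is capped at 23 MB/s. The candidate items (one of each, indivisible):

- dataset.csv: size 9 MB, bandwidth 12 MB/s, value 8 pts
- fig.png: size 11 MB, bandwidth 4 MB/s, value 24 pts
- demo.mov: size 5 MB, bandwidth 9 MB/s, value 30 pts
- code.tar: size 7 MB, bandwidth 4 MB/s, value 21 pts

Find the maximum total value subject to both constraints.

75 pts

Feasible sets respecting both limits:
- fig.png+demo.mov+code.tar: size 23, bandwidth 17, value 75
- fig.png+demo.mov: size 16, bandwidth 13, value 54
- dataset.csv+fig.png+code.tar: size 27, bandwidth 20, value 53
- demo.mov+code.tar: size 12, bandwidth 13, value 51
Best: 75 pts.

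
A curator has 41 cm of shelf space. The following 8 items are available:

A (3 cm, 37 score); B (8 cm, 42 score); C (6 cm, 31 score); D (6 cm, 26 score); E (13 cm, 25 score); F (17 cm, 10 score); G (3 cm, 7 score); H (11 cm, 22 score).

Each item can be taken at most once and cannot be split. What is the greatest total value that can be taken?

Check high-value combinations within 41 cm:
- A+B+C+D+E+G: length 3+8+6+6+13+3=39, value 37+42+31+26+25+7=168
- A+B+C+D+G+H: length 3+8+6+6+3+11=37, value 37+42+31+26+7+22=165
- A+B+C+D+E: length 3+8+6+6+13=36, value 37+42+31+26+25=161
- A+B+C+D+H: length 3+8+6+6+11=34, value 37+42+31+26+22=158
Best: 168 score.

168 score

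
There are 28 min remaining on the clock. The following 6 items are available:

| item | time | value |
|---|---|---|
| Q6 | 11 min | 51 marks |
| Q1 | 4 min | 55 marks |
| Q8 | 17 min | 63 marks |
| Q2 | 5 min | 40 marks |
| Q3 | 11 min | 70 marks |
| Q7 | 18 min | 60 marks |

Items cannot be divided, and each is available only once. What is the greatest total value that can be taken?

Check high-value combinations within 28 min:
- Q6+Q1+Q3: time 11+4+11=26, value 51+55+70=176
- Q1+Q2+Q3: time 4+5+11=20, value 55+40+70=165
- Q6+Q2+Q3: time 11+5+11=27, value 51+40+70=161
- Q1+Q8+Q2: time 4+17+5=26, value 55+63+40=158
Best: 176 marks.

176 marks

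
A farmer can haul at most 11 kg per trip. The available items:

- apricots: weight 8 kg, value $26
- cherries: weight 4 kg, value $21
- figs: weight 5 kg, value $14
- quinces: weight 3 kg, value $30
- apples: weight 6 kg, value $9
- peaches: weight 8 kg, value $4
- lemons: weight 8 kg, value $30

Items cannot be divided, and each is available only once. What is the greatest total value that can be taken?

$60

Check high-value combinations within 11 kg:
- quinces+lemons: weight 3+8=11, value 30+30=60
- apricots+quinces: weight 8+3=11, value 26+30=56
- cherries+quinces: weight 4+3=7, value 21+30=51
Best: $60.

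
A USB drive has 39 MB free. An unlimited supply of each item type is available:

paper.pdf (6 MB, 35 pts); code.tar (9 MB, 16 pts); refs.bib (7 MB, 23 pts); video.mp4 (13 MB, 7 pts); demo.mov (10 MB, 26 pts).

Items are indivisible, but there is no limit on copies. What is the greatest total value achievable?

Best value-per-unit is paper.pdf at 35/6, and filling with it alone uses size 6×6=36. No mix of the others beats 6×35 = 210.

210 pts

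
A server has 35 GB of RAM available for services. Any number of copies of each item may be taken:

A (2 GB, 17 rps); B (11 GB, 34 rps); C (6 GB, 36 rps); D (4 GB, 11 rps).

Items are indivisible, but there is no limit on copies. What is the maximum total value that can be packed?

289 rps

Best value-per-unit is A at 17/2, and filling with it alone uses memory 17×2=34. No mix of the others beats 17×17 = 289.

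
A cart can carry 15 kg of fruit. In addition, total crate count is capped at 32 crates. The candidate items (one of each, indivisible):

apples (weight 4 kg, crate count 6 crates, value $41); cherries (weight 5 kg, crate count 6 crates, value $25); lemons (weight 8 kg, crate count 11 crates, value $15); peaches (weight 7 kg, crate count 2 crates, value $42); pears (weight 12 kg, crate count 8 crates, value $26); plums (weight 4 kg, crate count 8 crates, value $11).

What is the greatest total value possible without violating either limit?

Feasible sets respecting both limits:
- apples+peaches+plums: weight 15, crate count 16, value 94
- apples+peaches: weight 11, crate count 8, value 83
- apples+cherries+plums: weight 13, crate count 20, value 77
Best: $94.

$94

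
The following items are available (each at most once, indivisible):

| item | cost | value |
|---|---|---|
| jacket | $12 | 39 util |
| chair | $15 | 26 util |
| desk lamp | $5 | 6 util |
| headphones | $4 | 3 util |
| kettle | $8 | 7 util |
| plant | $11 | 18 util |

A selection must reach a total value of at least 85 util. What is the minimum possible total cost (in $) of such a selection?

Subsets with value ≥ 85, sorted by total cost:
- jacket+chair+headphones+plant: cost 42, value 86
- jacket+chair+desk lamp+plant: cost 43, value 89
- jacket+chair+kettle+plant: cost 46, value 90
- jacket+chair+desk lamp+headphones+plant: cost 47, value 92
Minimum cost: 42 $.

42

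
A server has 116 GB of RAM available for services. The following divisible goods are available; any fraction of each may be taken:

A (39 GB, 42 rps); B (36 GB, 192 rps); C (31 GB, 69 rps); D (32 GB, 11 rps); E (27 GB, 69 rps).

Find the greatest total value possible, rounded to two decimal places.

Take in order of value per unit:
- B (192/36 per unit): all 36 → value 192, running total 192.00
- E (69/27 per unit): all 27 → value 69, running total 261.00
- C (69/31 per unit): all 31 → value 69, running total 330.00
- A (42/39 per unit): 22 of 39 → value 22×42/39 = 23.6923, running total 353.69
Total 353.69.

353.69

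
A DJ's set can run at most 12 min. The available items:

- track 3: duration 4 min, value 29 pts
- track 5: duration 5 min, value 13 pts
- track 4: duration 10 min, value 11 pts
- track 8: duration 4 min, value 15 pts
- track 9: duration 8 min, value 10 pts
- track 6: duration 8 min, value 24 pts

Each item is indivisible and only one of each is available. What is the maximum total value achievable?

53 pts

This is a 0/1 knapsack; check combinations near the capacity.
- track 3+track 6: duration 4+8=12, value 29+24=53
- track 3+track 8: duration 4+4=8, value 29+15=44
- track 3+track 5: duration 4+5=9, value 29+13=42
- track 3+track 9: duration 4+8=12, value 29+10=39
Best: 53 pts.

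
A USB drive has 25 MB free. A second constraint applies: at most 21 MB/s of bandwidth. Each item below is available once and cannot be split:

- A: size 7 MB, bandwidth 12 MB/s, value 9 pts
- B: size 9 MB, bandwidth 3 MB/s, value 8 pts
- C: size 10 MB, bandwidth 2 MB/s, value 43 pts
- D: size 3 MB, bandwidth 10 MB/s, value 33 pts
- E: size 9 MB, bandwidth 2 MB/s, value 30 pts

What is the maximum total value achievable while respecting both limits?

106 pts

Feasible sets respecting both limits:
- C+D+E: size 22, bandwidth 14, value 106
- B+C+D: size 22, bandwidth 15, value 84
- C+D: size 13, bandwidth 12, value 76
Best: 106 pts.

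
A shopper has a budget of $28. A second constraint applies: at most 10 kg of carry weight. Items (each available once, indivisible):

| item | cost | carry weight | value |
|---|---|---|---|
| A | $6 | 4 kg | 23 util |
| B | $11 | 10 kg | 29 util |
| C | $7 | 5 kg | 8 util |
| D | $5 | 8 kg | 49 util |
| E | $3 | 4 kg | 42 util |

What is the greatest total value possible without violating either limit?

Feasible sets respecting both limits:
- A+E: cost 9, carry weight 8, value 65
- C+E: cost 10, carry weight 9, value 50
- D: cost 5, carry weight 8, value 49
Best: 65 util.

65 util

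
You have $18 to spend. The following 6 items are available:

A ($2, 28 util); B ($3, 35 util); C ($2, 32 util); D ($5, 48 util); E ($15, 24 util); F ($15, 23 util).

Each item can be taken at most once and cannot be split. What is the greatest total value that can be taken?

143 util

Check high-value combinations within $18:
- A+B+C+D: cost 2+3+2+5=12, value 28+35+32+48=143
- B+C+D: cost 3+2+5=10, value 35+32+48=115
- A+B+D: cost 2+3+5=10, value 28+35+48=111
- A+C+D: cost 2+2+5=9, value 28+32+48=108
- A+B+C: cost 2+3+2=7, value 28+35+32=95
Best: 143 util.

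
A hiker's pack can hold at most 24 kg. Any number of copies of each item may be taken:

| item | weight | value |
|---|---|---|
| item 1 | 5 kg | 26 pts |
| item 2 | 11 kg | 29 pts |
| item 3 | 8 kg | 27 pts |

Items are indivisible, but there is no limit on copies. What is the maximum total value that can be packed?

105 pts

Best value-per-unit is item 1 at 26/5; filling with it alone gives 4×26 = 104.
Optimal mix: 3×item 1 + 1×item 3 → weight 23, value 105.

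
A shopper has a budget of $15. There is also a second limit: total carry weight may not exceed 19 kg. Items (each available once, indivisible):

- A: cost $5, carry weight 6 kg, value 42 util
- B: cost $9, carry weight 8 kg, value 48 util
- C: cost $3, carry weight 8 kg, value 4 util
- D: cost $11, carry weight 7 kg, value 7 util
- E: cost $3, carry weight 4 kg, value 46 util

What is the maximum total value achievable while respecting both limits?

94 util

Feasible sets respecting both limits:
- B+E: cost 12, carry weight 12, value 94
- A+C+E: cost 11, carry weight 18, value 92
- A+B: cost 14, carry weight 14, value 90
Best: 94 util.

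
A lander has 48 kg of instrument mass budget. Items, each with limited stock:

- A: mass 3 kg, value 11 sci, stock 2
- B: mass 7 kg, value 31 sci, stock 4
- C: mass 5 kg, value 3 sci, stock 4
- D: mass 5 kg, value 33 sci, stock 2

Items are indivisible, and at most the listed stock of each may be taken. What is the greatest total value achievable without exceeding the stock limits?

Top feasible selections:
- 2×A + 4×B + 2×D: mass 44, value 212
- 1×A + 4×B + 1×C + 2×D: mass 46, value 204
- 1×A + 4×B + 2×D: mass 41, value 201
- 4×B + 2×C + 2×D: mass 48, value 196
Best: 212 sci.

212 sci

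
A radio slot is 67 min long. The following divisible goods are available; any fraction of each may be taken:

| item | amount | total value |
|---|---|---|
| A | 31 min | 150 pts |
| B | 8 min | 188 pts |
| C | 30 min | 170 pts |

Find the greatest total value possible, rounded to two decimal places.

498.32

Take in order of value per unit:
- B (188/8 per unit): all 8 → value 188, running total 188.00
- C (170/30 per unit): all 30 → value 170, running total 358.00
- A (150/31 per unit): 29 of 31 → value 29×150/31 = 140.3226, running total 498.32
Total 498.32.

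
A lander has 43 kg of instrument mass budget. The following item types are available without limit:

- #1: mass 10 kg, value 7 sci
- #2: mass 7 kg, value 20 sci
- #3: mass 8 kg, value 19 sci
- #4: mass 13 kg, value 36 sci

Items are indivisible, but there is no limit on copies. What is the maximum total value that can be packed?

120 sci

Best value-per-unit is #2 at 20/7, and filling with it alone uses mass 6×7=42. No mix of the others beats 6×20 = 120.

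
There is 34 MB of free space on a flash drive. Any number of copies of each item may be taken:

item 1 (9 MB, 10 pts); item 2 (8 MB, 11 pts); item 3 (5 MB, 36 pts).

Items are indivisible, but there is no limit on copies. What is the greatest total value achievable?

216 pts

Best value-per-unit is item 3 at 36/5, and filling with it alone uses size 6×5=30. No mix of the others beats 6×36 = 216.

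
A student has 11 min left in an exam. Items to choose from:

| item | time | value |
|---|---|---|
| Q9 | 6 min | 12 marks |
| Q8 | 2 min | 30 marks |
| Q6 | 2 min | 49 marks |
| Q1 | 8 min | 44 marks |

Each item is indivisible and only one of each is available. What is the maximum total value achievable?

Check high-value combinations within 11 min:
- Q6+Q1: time 2+8=10, value 49+44=93
- Q9+Q8+Q6: time 6+2+2=10, value 12+30+49=91
- Q8+Q6: time 2+2=4, value 30+49=79
Best: 93 marks.

93 marks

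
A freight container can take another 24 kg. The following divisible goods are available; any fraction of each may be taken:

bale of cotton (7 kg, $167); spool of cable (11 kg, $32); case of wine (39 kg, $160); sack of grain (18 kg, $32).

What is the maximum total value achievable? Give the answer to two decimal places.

Take in order of value per unit:
- bale of cotton (167/7 per unit): all 7 → value 167, running total 167.00
- case of wine (160/39 per unit): 17 of 39 → value 17×160/39 = 69.7436, running total 236.74
Total 236.74.

236.74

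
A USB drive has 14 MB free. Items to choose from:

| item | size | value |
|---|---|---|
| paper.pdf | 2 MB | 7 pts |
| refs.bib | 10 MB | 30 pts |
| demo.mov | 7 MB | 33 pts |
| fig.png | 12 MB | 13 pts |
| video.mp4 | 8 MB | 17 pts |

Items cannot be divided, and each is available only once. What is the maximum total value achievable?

Check high-value combinations within 14 MB:
- paper.pdf+demo.mov: size 2+7=9, value 7+33=40
- paper.pdf+refs.bib: size 2+10=12, value 7+30=37
- demo.mov: size 7, value 33
Best: 40 pts.

40 pts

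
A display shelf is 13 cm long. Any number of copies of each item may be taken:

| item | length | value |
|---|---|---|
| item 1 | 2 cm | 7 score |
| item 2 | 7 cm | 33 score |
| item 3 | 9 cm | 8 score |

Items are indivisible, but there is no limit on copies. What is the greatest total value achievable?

54 score

Best value-per-unit is item 2 at 33/7; filling with it alone gives 1×33 = 33.
Optimal mix: 3×item 1 + 1×item 2 → length 13, value 54.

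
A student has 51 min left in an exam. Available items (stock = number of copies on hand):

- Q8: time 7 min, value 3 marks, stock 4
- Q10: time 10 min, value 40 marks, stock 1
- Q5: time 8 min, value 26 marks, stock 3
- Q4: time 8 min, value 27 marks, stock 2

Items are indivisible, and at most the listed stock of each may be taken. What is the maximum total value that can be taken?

172 marks

Best selections within time 51 and stock limits:
- 1×Q10 + 3×Q5 + 2×Q4: time 50, value 172
- 1×Q8 + 1×Q10 + 2×Q5 + 2×Q4: time 49, value 149
- 1×Q8 + 1×Q10 + 3×Q5 + 1×Q4: time 49, value 148
Best: 172 marks.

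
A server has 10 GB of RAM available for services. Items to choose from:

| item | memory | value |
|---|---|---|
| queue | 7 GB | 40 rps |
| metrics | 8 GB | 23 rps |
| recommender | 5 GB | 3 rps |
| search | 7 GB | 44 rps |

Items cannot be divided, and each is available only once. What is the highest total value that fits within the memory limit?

44 rps

Check high-value combinations within 10 GB:
- search: memory 7, value 44
- queue: memory 7, value 40
- metrics: memory 8, value 23
- recommender: memory 5, value 3
Best: 44 rps.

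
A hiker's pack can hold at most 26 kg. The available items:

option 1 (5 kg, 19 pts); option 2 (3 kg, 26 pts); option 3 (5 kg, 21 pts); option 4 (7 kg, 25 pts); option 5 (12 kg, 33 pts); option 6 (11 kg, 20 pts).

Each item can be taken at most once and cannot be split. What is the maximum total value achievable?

99 pts

Check high-value combinations within 26 kg:
- option 1+option 2+option 3+option 5: weight 5+3+5+12=25, value 19+26+21+33=99
- option 2+option 3+option 4+option 6: weight 3+5+7+11=26, value 26+21+25+20=92
- option 1+option 2+option 3+option 4: weight 5+3+5+7=20, value 19+26+21+25=91
Best: 99 pts.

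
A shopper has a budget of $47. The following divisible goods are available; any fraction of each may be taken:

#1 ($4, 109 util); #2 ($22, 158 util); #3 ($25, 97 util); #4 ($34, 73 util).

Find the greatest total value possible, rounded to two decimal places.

348.48

Take in order of value per unit:
- #1 (109/4 per unit): all 4 → value 109, running total 109.00
- #2 (158/22 per unit): all 22 → value 158, running total 267.00
- #3 (97/25 per unit): 21 of 25 → value 21×97/25 = 81.4800, running total 348.48
Total 348.48.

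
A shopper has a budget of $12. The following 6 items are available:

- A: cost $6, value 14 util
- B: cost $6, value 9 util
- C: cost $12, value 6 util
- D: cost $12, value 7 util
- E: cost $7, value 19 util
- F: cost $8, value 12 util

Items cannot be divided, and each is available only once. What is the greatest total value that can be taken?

23 util

Check high-value combinations within $12:
- A+B: cost 6+6=12, value 14+9=23
- E: cost 7, value 19
- A: cost 6, value 14
- F: cost 8, value 12
Best: 23 util.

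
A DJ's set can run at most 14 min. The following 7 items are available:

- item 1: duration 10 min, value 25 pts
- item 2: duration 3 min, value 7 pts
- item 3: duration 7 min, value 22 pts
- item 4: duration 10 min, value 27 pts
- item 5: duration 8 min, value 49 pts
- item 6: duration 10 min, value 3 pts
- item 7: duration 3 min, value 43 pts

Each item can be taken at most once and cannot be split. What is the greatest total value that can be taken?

This is a 0/1 knapsack; check combinations near the capacity.
- item 2+item 5+item 7: duration 3+8+3=14, value 7+49+43=99
- item 5+item 7: duration 8+3=11, value 49+43=92
- item 2+item 3+item 7: duration 3+7+3=13, value 7+22+43=72
Best: 99 pts.

99 pts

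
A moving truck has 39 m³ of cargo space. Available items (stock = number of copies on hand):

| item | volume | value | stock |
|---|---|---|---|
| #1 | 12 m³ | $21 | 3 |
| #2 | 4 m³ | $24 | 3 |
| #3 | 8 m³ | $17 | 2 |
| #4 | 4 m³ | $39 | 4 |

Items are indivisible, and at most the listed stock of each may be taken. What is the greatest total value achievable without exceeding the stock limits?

$245

Best selections within volume 39 and stock limits:
- 3×#2 + 1×#3 + 4×#4: volume 36, value 245
- 3×#2 + 4×#4: volume 28, value 228
- 1×#1 + 2×#2 + 4×#4: volume 36, value 225
Best: $245.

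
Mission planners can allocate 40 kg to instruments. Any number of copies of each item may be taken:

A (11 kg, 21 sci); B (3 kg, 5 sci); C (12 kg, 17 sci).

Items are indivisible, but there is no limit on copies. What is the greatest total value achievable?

73 sci

Best value-per-unit is A at 21/11; filling with it alone gives 3×21 = 63.
Optimal mix: 3×A + 2×B → mass 39, value 73.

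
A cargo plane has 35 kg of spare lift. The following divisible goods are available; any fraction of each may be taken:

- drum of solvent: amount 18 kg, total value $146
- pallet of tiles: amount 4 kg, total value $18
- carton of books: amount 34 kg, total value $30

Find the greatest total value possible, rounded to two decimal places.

175.47

Take in order of value per unit:
- drum of solvent (146/18 per unit): all 18 → value 146, running total 146.00
- pallet of tiles (18/4 per unit): all 4 → value 18, running total 164.00
- carton of books (30/34 per unit): 13 of 34 → value 13×30/34 = 11.4706, running total 175.47
Total 175.47.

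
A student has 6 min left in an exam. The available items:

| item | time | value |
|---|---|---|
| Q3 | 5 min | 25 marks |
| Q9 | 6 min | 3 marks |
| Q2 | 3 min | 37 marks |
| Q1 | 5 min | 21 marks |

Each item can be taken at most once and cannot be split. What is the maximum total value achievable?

37 marks

Check high-value combinations within 6 min:
- Q2: time 3, value 37
- Q3: time 5, value 25
- Q1: time 5, value 21
- Q9: time 6, value 3
Best: 37 marks.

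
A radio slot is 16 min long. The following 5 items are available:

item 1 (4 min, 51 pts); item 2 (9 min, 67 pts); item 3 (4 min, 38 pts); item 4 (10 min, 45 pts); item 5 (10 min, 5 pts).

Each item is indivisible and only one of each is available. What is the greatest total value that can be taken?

118 pts

Check high-value combinations within 16 min:
- item 1+item 2: duration 4+9=13, value 51+67=118
- item 2+item 3: duration 9+4=13, value 67+38=105
- item 1+item 4: duration 4+10=14, value 51+45=96
- item 1+item 3: duration 4+4=8, value 51+38=89
- item 3+item 4: duration 4+10=14, value 38+45=83
Best: 118 pts.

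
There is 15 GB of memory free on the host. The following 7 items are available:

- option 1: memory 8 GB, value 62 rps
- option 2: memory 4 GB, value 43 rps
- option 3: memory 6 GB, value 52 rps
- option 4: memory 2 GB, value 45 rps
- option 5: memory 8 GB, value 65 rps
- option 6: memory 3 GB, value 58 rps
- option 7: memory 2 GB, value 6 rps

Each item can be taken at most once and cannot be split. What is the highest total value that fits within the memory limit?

This is a 0/1 knapsack; check combinations near the capacity.
- option 2+option 3+option 4+option 6: memory 4+6+2+3=15, value 43+52+45+58=198
- option 4+option 5+option 6+option 7: memory 2+8+3+2=15, value 45+65+58+6=174
- option 1+option 4+option 6+option 7: memory 8+2+3+2=15, value 62+45+58+6=171
- option 4+option 5+option 6: memory 2+8+3=13, value 45+65+58=168
- option 2+option 5+option 6: memory 4+8+3=15, value 43+65+58=166
Best: 198 rps.

198 rps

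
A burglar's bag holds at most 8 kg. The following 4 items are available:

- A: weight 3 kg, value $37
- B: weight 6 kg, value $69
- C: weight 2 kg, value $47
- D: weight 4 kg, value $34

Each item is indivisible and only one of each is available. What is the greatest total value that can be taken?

$116

Check high-value combinations within 8 kg:
- B+C: weight 6+2=8, value 69+47=116
- A+C: weight 3+2=5, value 37+47=84
- C+D: weight 2+4=6, value 47+34=81
- A+D: weight 3+4=7, value 37+34=71
Best: $116.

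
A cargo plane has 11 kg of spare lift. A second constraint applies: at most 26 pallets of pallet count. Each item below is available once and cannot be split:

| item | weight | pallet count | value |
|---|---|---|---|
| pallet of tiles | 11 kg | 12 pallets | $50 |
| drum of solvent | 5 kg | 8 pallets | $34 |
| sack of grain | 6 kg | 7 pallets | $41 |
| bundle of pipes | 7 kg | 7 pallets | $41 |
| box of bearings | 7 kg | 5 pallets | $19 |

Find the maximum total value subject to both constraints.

$75

Feasible sets respecting both limits:
- drum of solvent+sack of grain: weight 11, pallet count 15, value 75
- pallet of tiles: weight 11, pallet count 12, value 50
- sack of grain: weight 6, pallet count 7, value 41
Best: $75.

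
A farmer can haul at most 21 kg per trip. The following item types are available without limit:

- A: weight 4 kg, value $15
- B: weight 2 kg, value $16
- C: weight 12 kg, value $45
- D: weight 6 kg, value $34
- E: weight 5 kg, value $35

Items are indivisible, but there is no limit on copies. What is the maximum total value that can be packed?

$163

Best value-per-unit is B at 16/2; filling with it alone gives 10×16 = 160.
Optimal mix: 8×B + 1×E → weight 21, value 163.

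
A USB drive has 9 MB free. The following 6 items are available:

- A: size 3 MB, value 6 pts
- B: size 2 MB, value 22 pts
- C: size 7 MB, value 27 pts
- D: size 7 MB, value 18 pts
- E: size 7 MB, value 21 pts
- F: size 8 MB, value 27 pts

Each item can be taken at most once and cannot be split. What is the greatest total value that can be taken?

49 pts

This is a 0/1 knapsack; check combinations near the capacity.
- B+C: size 2+7=9, value 22+27=49
- B+E: size 2+7=9, value 22+21=43
- B+D: size 2+7=9, value 22+18=40
- A+B: size 3+2=5, value 6+22=28
- C: size 7, value 27
Best: 49 pts.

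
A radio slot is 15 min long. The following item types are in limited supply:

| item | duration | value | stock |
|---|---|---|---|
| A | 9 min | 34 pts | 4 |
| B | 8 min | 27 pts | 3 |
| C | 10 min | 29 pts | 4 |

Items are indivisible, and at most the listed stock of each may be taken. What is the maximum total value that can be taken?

Top feasible selections:
- 1×A: duration 9, value 34
- 1×C: duration 10, value 29
Best: 34 pts.

34 pts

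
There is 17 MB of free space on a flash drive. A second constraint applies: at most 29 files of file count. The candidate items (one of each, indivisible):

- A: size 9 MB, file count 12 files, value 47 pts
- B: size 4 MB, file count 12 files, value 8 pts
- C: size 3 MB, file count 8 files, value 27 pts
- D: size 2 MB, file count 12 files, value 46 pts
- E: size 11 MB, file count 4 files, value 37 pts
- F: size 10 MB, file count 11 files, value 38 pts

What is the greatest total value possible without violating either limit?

Feasible sets respecting both limits:
- C+D+E: size 16, file count 24, value 110
- A+D: size 11, file count 24, value 93
- B+D+E: size 17, file count 28, value 91
Best: 110 pts.

110 pts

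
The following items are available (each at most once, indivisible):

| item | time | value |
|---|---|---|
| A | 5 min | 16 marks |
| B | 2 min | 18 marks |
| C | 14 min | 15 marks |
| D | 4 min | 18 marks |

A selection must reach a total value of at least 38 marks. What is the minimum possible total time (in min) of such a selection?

11

Subsets with value ≥ 38, sorted by total time:
- A+B+D: time 11, value 52
- B+C+D: time 20, value 51
- A+B+C: time 21, value 49
- A+C+D: time 23, value 49
Minimum time: 11 min.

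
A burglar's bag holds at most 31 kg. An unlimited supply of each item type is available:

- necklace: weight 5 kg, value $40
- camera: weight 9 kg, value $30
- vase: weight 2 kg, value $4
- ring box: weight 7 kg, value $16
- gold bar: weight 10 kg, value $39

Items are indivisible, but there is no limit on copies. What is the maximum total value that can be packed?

$240

Best value-per-unit is necklace at 40/5, and filling with it alone uses weight 6×5=30. No mix of the others beats 6×40 = 240.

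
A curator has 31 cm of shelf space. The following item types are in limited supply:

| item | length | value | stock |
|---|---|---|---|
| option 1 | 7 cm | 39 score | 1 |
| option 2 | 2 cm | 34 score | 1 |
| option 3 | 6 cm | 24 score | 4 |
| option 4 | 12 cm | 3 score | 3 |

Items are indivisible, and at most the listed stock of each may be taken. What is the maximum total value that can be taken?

145 score

Best selections within length 31 and stock limits:
- 1×option 1 + 1×option 2 + 3×option 3: length 27, value 145
- 1×option 1 + 4×option 3: length 31, value 135
Best: 145 score.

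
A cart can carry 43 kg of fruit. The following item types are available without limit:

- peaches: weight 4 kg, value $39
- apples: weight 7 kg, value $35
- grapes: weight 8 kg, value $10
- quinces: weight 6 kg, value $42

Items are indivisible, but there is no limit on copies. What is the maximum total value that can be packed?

Best value-per-unit is peaches at 39/4; filling with it alone gives 10×39 = 390.
Optimal mix: 9×peaches + 1×quinces → weight 42, value 393.

$393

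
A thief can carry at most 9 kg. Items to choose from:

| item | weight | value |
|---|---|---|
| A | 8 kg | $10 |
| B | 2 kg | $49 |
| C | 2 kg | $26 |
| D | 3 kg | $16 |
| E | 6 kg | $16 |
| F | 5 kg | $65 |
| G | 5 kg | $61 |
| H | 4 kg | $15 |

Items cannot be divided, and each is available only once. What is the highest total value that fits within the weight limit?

$140

This is a 0/1 knapsack; check combinations near the capacity.
- B+C+F: weight 2+2+5=9, value 49+26+65=140
- B+C+G: weight 2+2+5=9, value 49+26+61=136
- B+F: weight 2+5=7, value 49+65=114
- B+G: weight 2+5=7, value 49+61=110
Best: $140.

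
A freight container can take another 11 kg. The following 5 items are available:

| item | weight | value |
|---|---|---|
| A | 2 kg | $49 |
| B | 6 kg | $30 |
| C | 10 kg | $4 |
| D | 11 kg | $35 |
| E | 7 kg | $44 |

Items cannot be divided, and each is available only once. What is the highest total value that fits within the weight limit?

This is a 0/1 knapsack; check combinations near the capacity.
- A+E: weight 2+7=9, value 49+44=93
- A+B: weight 2+6=8, value 49+30=79
- A: weight 2, value 49
- E: weight 7, value 44
Best: $93.

$93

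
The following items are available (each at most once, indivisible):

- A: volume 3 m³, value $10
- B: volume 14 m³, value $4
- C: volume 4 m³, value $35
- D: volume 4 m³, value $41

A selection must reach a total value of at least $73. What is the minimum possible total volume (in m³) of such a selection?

8

Subsets with value ≥ 73, sorted by total volume:
- C+D: volume 8, value 76
- A+C+D: volume 11, value 86
Minimum volume: 8 m³.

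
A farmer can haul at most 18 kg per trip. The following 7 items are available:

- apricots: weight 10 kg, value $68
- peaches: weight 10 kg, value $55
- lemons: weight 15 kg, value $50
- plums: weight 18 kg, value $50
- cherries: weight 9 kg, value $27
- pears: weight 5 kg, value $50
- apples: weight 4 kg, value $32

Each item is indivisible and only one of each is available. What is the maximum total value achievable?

$118

Check high-value combinations within 18 kg:
- apricots+pears: weight 10+5=15, value 68+50=118
- cherries+pears+apples: weight 9+5+4=18, value 27+50+32=109
- peaches+pears: weight 10+5=15, value 55+50=105
- apricots+apples: weight 10+4=14, value 68+32=100
Best: $118.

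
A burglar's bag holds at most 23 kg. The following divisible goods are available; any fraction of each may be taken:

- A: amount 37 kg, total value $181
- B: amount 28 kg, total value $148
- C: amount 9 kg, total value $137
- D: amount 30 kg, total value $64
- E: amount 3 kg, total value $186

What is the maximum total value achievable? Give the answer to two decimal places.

Take in order of value per unit:
- E (186/3 per unit): all 3 → value 186, running total 186.00
- C (137/9 per unit): all 9 → value 137, running total 323.00
- B (148/28 per unit): 11 of 28 → value 11×148/28 = 58.1429, running total 381.14
Total 381.14.

381.14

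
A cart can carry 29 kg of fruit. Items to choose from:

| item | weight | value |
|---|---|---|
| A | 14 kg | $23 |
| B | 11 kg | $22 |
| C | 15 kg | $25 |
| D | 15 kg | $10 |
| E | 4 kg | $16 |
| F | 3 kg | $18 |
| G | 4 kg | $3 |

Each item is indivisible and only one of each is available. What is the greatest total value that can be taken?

$65

Check high-value combinations within 29 kg:
- B+C+F: weight 11+15+3=29, value 22+25+18=65
- A+B+F: weight 14+11+3=28, value 23+22+18=63
- C+E+F+G: weight 15+4+3+4=26, value 25+16+18+3=62
Best: $65.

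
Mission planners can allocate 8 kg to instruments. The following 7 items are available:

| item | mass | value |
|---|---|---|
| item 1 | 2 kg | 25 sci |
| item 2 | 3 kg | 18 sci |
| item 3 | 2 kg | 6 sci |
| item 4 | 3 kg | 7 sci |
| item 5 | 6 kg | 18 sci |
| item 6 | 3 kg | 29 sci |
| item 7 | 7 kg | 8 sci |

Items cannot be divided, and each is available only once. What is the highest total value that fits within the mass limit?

This is a 0/1 knapsack; check combinations near the capacity.
- item 1+item 2+item 6: mass 2+3+3=8, value 25+18+29=72
- item 1+item 4+item 6: mass 2+3+3=8, value 25+7+29=61
- item 1+item 3+item 6: mass 2+2+3=7, value 25+6+29=60
Best: 72 sci.

72 sci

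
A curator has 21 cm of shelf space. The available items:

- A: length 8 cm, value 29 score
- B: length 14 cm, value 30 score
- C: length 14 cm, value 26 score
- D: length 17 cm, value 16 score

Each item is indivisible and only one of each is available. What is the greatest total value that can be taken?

30 score

Check high-value combinations within 21 cm:
- B: length 14, value 30
- A: length 8, value 29
- C: length 14, value 26
- D: length 17, value 16
Best: 30 score.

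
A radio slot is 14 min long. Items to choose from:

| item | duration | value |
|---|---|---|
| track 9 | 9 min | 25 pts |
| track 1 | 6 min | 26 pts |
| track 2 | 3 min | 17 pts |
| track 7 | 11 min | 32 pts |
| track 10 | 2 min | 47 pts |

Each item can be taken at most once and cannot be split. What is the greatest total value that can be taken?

Check high-value combinations within 14 min:
- track 1+track 2+track 10: duration 6+3+2=11, value 26+17+47=90
- track 9+track 2+track 10: duration 9+3+2=14, value 25+17+47=89
- track 7+track 10: duration 11+2=13, value 32+47=79
- track 1+track 10: duration 6+2=8, value 26+47=73
- track 9+track 10: duration 9+2=11, value 25+47=72
Best: 90 pts.

90 pts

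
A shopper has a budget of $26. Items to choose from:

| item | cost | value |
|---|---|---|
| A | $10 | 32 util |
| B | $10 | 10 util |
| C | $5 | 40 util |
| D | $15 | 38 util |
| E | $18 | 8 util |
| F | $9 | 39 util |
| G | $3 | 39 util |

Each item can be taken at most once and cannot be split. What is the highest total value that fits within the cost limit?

This is a 0/1 knapsack; check combinations near the capacity.
- C+F+G: cost 5+9+3=17, value 40+39+39=118
- C+D+G: cost 5+15+3=23, value 40+38+39=117
- A+C+G: cost 10+5+3=18, value 32+40+39=111
- A+C+F: cost 10+5+9=24, value 32+40+39=111
Best: 118 util.

118 util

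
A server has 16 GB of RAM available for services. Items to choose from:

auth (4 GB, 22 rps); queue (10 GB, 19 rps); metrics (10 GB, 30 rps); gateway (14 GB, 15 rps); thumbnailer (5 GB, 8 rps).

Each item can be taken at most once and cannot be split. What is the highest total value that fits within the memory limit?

This is a 0/1 knapsack; check combinations near the capacity.
- auth+metrics: memory 4+10=14, value 22+30=52
- auth+queue: memory 4+10=14, value 22+19=41
- metrics+thumbnailer: memory 10+5=15, value 30+8=38
- auth+thumbnailer: memory 4+5=9, value 22+8=30
- metrics: memory 10, value 30
Best: 52 rps.

52 rps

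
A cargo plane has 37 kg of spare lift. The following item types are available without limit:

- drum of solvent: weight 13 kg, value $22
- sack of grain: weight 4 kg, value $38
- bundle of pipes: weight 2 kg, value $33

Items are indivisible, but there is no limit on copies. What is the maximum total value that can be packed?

Best value-per-unit is bundle of pipes at 33/2, and filling with it alone uses weight 18×2=36. No mix of the others beats 18×33 = 594.

$594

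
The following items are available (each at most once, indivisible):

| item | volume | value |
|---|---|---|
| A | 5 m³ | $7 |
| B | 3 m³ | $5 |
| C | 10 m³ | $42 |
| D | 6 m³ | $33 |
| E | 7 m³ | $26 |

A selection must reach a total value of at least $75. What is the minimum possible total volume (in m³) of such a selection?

Subsets with value ≥ 75, sorted by total volume:
- C+D: volume 16, value 75
- B+C+D: volume 19, value 80
Minimum volume: 16 m³.

16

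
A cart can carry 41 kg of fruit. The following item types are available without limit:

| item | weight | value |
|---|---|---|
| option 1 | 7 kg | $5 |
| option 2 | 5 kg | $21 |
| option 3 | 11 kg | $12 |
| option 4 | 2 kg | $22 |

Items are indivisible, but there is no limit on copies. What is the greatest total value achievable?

$440

Best value-per-unit is option 4 at 22/2, and filling with it alone uses weight 20×2=40. No mix of the others beats 20×22 = 440.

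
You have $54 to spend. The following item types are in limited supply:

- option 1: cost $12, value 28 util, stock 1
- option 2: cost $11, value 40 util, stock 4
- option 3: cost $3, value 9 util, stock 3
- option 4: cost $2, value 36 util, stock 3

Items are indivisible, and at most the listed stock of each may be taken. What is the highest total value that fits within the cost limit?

277 util

Top feasible selections:
- 4×option 2 + 1×option 3 + 3×option 4: cost 53, value 277
- 4×option 2 + 3×option 4: cost 50, value 268
- 1×option 1 + 3×option 2 + 1×option 3 + 3×option 4: cost 54, value 265
- 1×option 1 + 3×option 2 + 3×option 4: cost 51, value 256
Best: 277 util.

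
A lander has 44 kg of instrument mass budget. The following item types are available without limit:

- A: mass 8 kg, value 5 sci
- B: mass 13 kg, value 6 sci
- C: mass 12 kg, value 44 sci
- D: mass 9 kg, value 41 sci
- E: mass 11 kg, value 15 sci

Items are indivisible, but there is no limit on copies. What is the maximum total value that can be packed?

170 sci

Best value-per-unit is D at 41/9; filling with it alone gives 4×41 = 164.
Optimal mix: 2×C + 2×D → mass 42, value 170.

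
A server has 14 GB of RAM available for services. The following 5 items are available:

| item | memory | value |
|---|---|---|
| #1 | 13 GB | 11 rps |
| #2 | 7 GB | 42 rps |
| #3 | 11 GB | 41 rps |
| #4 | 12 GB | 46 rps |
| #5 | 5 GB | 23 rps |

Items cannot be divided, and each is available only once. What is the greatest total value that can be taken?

Check high-value combinations within 14 GB:
- #2+#5: memory 7+5=12, value 42+23=65
- #4: memory 12, value 46
- #2: memory 7, value 42
- #3: memory 11, value 41
- #5: memory 5, value 23
Best: 65 rps.

65 rps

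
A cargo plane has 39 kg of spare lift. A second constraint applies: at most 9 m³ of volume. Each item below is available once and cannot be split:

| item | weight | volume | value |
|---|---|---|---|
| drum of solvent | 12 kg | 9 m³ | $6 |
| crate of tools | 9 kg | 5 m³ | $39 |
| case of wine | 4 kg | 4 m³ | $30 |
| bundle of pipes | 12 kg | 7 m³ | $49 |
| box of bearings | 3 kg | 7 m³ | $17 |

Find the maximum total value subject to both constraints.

Feasible sets respecting both limits:
- crate of tools+case of wine: weight 13, volume 9, value 69
- bundle of pipes: weight 12, volume 7, value 49
- crate of tools: weight 9, volume 5, value 39
Best: $69.

$69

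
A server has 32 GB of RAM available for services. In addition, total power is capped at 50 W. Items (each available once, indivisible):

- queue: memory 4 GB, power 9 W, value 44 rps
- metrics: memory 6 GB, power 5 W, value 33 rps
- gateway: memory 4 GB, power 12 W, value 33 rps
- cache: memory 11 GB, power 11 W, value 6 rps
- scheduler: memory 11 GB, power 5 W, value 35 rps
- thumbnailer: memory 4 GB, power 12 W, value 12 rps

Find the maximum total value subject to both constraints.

157 rps

Feasible sets respecting both limits:
- queue+metrics+gateway+scheduler+thumbnailer: memory 29, power 43, value 157
- queue+metrics+gateway+scheduler: memory 25, power 31, value 145
- queue+metrics+gateway+cache+thumbnailer: memory 29, power 49, value 128
Best: 157 rps.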